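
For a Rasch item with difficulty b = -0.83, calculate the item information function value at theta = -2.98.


P = 1/(1+exp(-(-2.98--0.83))) = 0.1043
I = P*(1-P) = 0.1043 * 0.8957
I = 0.0934

0.0934


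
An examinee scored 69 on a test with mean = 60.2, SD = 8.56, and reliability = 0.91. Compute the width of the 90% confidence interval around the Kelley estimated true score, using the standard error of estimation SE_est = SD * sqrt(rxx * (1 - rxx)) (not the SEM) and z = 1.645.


True score estimate = 0.91*69 + 0.09*60.2 = 68.208
SE_est = SD * sqrt(rxx * (1 - rxx)) = 8.56 * sqrt(0.91 * 0.09) = 8.56 * sqrt(0.0819) = 2.449716
CI = T_est +/- z * SE_est, so width = 2 * z * SE_est = 2 * 1.645 * 2.449716
Width = 8.0596

8.0596


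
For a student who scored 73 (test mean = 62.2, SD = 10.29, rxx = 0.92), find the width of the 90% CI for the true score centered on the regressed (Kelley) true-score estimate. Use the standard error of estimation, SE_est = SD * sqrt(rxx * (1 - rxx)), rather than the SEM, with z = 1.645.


True score estimate = 0.92*73 + 0.08*62.2 = 72.136
SE_est = SD * sqrt(rxx * (1 - rxx)) = 10.29 * sqrt(0.92 * 0.08) = 10.29 * sqrt(0.0736) = 2.791607
CI = T_est +/- z * SE_est, so width = 2 * z * SE_est = 2 * 1.645 * 2.791607
Width = 9.1844

9.1844


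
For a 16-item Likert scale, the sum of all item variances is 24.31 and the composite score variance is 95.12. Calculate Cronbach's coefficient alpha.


alpha = (k/(k-1)) * (1 - sum(si^2)/s_total^2)
= (16/15) * (1 - 24.31/95.12)
alpha = 0.7941

0.7941


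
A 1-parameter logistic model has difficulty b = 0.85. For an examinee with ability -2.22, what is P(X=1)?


theta - b = -2.22 - 0.85 = -3.07
exp(-(theta - b)) = exp(3.07) = 21.5419
P = 1 / (1 + 21.5419)
P = 0.0444

0.0444


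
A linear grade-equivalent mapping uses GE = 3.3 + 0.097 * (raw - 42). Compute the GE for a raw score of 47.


raw - median = 47 - 42 = 5
slope * diff = 0.097 * 5 = 0.485
GE = 3.3 + 0.485
GE = 3.785

3.785


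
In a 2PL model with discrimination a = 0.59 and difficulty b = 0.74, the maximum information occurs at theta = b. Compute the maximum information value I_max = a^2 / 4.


For 2PL, max info at theta = b = 0.74
I_max = a^2 / 4 = 0.59^2 / 4
= 0.3481 / 4
I_max = 0.087

0.087


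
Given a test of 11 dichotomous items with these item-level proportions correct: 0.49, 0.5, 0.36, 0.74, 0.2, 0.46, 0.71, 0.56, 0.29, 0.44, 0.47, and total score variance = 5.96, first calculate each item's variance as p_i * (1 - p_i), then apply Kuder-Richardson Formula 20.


For each item, compute p_i * q_i:
  Item 1: 0.49 * 0.51 = 0.2499
  Item 2: 0.5 * 0.5 = 0.25
  Item 3: 0.36 * 0.64 = 0.2304
  Item 4: 0.74 * 0.26 = 0.1924
  Item 5: 0.2 * 0.8 = 0.16
  Item 6: 0.46 * 0.54 = 0.2484
  Item 7: 0.71 * 0.29 = 0.2059
  Item 8: 0.56 * 0.44 = 0.2464
  Item 9: 0.29 * 0.71 = 0.2059
  Item 10: 0.44 * 0.56 = 0.2464
  Item 11: 0.47 * 0.53 = 0.2491
Sum(p_i * q_i) = 0.2499 + 0.25 + 0.2304 + 0.1924 + 0.16 + 0.2484 + 0.2059 + 0.2464 + 0.2059 + 0.2464 + 0.2491 = 2.4848
KR-20 = (k/(k-1)) * (1 - Sum(p_i*q_i) / Var_total)
= (11/10) * (1 - 2.4848/5.96)
= 1.1 * 0.5831
KR-20 = 0.6414

0.6414


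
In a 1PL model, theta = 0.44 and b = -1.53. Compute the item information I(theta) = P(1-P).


P = 1/(1+exp(-(0.44--1.53))) = 0.8776
I = P*(1-P) = 0.8776 * 0.1224
I = 0.1074

0.1074


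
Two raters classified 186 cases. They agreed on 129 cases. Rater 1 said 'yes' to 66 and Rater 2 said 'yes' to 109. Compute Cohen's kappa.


P_o = 129/186 = 0.693548
P_e = (66*109 + 120*77) / 34596 = 0.475026
kappa = (P_o - P_e) / (1 - P_e)
kappa = (0.693548 - 0.475026) / (1 - 0.475026)
kappa = 0.4163

0.4163


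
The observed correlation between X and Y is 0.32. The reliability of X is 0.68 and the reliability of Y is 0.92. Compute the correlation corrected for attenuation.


r_corrected = rxy / sqrt(rxx * ryy)
= 0.32 / sqrt(0.68 * 0.92)
= 0.32 / sqrt(0.6256)
= 0.32 / 0.790949
r_corrected = 0.4046

0.4046


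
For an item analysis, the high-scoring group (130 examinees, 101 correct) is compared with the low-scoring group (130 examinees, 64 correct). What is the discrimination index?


p_upper = 101/130 = 0.7769
p_lower = 64/130 = 0.4923
D = 0.7769 - 0.4923 = 0.2846

0.2846


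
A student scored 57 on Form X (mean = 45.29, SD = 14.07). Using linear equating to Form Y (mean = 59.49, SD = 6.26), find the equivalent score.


slope = SD_Y / SD_X = 6.26 / 14.07 ~ 0.4449
intercept = mean_Y - slope * mean_X = 59.49 - (6.26 / 14.07) * 45.29 ~ 39.3397
Y = slope * X + intercept. To avoid rounding drift from the rounded slope/intercept, evaluate the equivalent form Y = mean_Y + SD_Y * (X - mean_X) / SD_X at full precision:
Y = 59.49 + 6.26 * (57 - 45.29) / 14.07
Y = 59.49 + 6.26 * 11.71 / 14.07
Y = 59.49 + 73.3046 / 14.07
Y = 59.49 + 5.21
Y = 64.7

64.7


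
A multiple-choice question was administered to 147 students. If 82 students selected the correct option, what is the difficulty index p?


Item difficulty p = number correct / total examinees
p = 82 / 147
p = 0.5578

0.5578


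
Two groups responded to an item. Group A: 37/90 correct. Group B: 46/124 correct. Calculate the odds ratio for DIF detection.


Odds_A = 37/53 = 0.6981
Odds_B = 46/78 = 0.5897
OR = Odds_A / Odds_B = 0.6981 / 0.5897
Exactly, OR = (37 * 78) / (53 * 46) = 2886 / 2438
OR = 1.1838

1.1838


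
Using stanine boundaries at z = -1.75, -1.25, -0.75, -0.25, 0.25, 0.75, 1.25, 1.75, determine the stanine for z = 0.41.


Stanine boundaries: [-1.75, -1.25, -0.75, -0.25, 0.25, 0.75, 1.25, 1.75]
z = 0.41
Check each boundary:
  z >= -1.75 -> could be stanine 2
  z >= -1.25 -> could be stanine 3
  z >= -0.75 -> could be stanine 4
  z >= -0.25 -> could be stanine 5
  z >= 0.25 -> could be stanine 6
  z < 0.75
  z < 1.25
  z < 1.75
Highest qualifying boundary gives stanine = 6

6


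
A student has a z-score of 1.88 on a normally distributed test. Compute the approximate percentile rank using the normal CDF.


CDF(z) = 0.5 * (1 + erf(z/sqrt(2)))
erf(1.3294) = 0.9399
CDF = 0.9699
Percentile rank = 0.9699 * 100 = 96.99

96.99


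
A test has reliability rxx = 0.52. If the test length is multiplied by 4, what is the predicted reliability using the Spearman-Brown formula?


r_new = (n * rxx) / (1 + (n-1) * rxx)
r_new = (4 * 0.52) / (1 + 3 * 0.52)
r_new = 2.08 / 2.56
r_new = 0.8125

0.8125


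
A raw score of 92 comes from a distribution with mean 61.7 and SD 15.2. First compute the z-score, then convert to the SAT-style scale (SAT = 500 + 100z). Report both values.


z = (X - mean) / SD = (92 - 61.7) / 15.2
z = 30.3 / 15.2
z = 1.9934
SAT-scale = SAT = 500 + 100z
Carry z at full precision (z = 30.3 / 15.2) into the conversion:
SAT-scale = 500 + 100 * (30.3 / 15.2) = 500 + 3030 / 15.2
SAT-scale = 500 + 199.3421
SAT-scale = 699.3421

699.3421


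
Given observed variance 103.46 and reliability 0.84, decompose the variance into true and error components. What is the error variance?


var_true = rxx * var_obs = 0.84 * 103.46 = 86.9064
var_error = var_obs - var_true
var_error = 103.46 - 86.9064
var_error = 16.5536

16.5536


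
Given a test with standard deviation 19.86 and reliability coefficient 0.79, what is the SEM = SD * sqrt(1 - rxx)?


SEM = SD * sqrt(1 - rxx)
SEM = 19.86 * sqrt(1 - 0.79)
SEM = 19.86 * sqrt(0.21) = 19.86 * 0.458258
SEM = 9.101

9.101


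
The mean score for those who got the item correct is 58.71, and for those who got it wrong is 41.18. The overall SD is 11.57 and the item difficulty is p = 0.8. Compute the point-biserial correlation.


q = 1 - p = 0.2
rpb = ((M1 - M0) / SD) * sqrt(p * q)
rpb = ((58.71 - 41.18) / 11.57) * sqrt(0.8 * 0.2)
rpb = 0.6061

0.6061


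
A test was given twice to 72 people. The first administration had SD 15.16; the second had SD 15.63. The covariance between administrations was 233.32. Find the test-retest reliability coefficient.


r = cov(X,Y) / (SD_X * SD_Y)
r = 233.32 / (15.16 * 15.63)
r = 233.32 / 236.9508
r = 0.9847

0.9847


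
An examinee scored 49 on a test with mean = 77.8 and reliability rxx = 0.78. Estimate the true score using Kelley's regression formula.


T_est = rxx * X + (1 - rxx) * mean
T_est = 0.78 * 49 + 0.22 * 77.8
T_est = 38.22 + 17.116
T_est = 55.336

55.336


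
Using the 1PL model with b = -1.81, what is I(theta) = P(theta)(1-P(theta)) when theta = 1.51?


P = 1/(1+exp(-(1.51--1.81))) = 0.9651
I = P*(1-P) = 0.9651 * 0.0349
I = 0.0337

0.0337


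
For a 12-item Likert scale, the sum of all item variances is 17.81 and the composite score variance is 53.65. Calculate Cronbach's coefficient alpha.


alpha = (k/(k-1)) * (1 - sum(si^2)/s_total^2)
= (12/11) * (1 - 17.81/53.65)
alpha = 0.7288

0.7288


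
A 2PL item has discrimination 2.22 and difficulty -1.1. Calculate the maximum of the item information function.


For 2PL, max info at theta = b = -1.1
I_max = a^2 / 4 = 2.22^2 / 4
= 4.9284 / 4
I_max = 1.2321

1.2321


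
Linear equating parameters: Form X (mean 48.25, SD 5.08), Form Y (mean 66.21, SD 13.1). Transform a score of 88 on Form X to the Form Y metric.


slope = SD_Y / SD_X = 13.1 / 5.08 ~ 2.5787
intercept = mean_Y - slope * mean_X = 66.21 - (13.1 / 5.08) * 48.25 ~ -58.2142
Y = slope * X + intercept. To avoid rounding drift from the rounded slope/intercept, evaluate the equivalent form Y = mean_Y + SD_Y * (X - mean_X) / SD_X at full precision:
Y = 66.21 + 13.1 * (88 - 48.25) / 5.08
Y = 66.21 + 13.1 * 39.75 / 5.08
Y = 66.21 + 520.725 / 5.08
Y = 66.21 + 102.5049
Y = 168.7149

168.7149


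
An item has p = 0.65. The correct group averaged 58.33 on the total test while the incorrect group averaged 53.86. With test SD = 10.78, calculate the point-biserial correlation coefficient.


q = 1 - p = 0.35
rpb = ((M1 - M0) / SD) * sqrt(p * q)
rpb = ((58.33 - 53.86) / 10.78) * sqrt(0.65 * 0.35)
rpb = 0.1978

0.1978


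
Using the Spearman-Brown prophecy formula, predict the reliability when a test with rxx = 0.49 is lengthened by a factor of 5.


r_new = (n * rxx) / (1 + (n-1) * rxx)
r_new = (5 * 0.49) / (1 + 4 * 0.49)
r_new = 2.45 / 2.96
r_new = 0.8277

0.8277


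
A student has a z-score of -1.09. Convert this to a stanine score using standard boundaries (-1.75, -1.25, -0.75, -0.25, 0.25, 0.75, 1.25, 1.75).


Stanine boundaries: [-1.75, -1.25, -0.75, -0.25, 0.25, 0.75, 1.25, 1.75]
z = -1.09
Check each boundary:
  z >= -1.75 -> could be stanine 2
  z >= -1.25 -> could be stanine 3
  z < -0.75
  z < -0.25
  z < 0.25
  z < 0.75
  z < 1.25
  z < 1.75
Highest qualifying boundary gives stanine = 3

3


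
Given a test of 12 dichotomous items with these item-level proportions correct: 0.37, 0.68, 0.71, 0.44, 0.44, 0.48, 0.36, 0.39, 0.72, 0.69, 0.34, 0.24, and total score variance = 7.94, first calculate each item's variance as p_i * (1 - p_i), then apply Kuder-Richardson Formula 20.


For each item, compute p_i * q_i:
  Item 1: 0.37 * 0.63 = 0.2331
  Item 2: 0.68 * 0.32 = 0.2176
  Item 3: 0.71 * 0.29 = 0.2059
  Item 4: 0.44 * 0.56 = 0.2464
  Item 5: 0.44 * 0.56 = 0.2464
  Item 6: 0.48 * 0.52 = 0.2496
  Item 7: 0.36 * 0.64 = 0.2304
  Item 8: 0.39 * 0.61 = 0.2379
  Item 9: 0.72 * 0.28 = 0.2016
  Item 10: 0.69 * 0.31 = 0.2139
  Item 11: 0.34 * 0.66 = 0.2244
  Item 12: 0.24 * 0.76 = 0.1824
Sum(p_i * q_i) = 0.2331 + 0.2176 + 0.2059 + 0.2464 + 0.2464 + 0.2496 + 0.2304 + 0.2379 + 0.2016 + 0.2139 + 0.2244 + 0.1824 = 2.6896
KR-20 = (k/(k-1)) * (1 - Sum(p_i*q_i) / Var_total)
= (12/11) * (1 - 2.6896/7.94)
= 1.0909 * 0.6613
KR-20 = 0.7214

0.7214


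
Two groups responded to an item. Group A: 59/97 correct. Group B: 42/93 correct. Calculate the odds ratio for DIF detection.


Odds_A = 59/38 = 1.5526
Odds_B = 42/51 = 0.8235
OR = Odds_A / Odds_B = 1.5526 / 0.8235
Exactly, OR = (59 * 51) / (38 * 42) = 3009 / 1596
OR = 1.8853

1.8853


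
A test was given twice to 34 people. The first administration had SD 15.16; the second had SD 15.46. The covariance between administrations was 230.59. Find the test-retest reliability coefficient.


r = cov(X,Y) / (SD_X * SD_Y)
r = 230.59 / (15.16 * 15.46)
r = 230.59 / 234.3736
r = 0.9839

0.9839


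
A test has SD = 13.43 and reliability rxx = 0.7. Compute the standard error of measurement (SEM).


SEM = SD * sqrt(1 - rxx)
SEM = 13.43 * sqrt(1 - 0.7)
SEM = 13.43 * sqrt(0.3) = 13.43 * 0.547723
SEM = 7.3559

7.3559


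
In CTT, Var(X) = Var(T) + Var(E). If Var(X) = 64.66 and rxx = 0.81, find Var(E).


var_true = rxx * var_obs = 0.81 * 64.66 = 52.3746
var_error = var_obs - var_true
var_error = 64.66 - 52.3746
var_error = 12.2854

12.2854


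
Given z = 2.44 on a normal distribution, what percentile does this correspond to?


CDF(z) = 0.5 * (1 + erf(z/sqrt(2)))
erf(1.7253) = 0.9853
CDF = 0.9927
Percentile rank = 0.9927 * 100 = 99.27

99.27


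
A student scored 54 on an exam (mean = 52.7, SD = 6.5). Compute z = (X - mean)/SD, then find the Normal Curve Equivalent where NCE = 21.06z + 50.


z = (X - mean) / SD = (54 - 52.7) / 6.5
z = 1.3 / 6.5
z = 0.2
NCE = NCE = 21.06z + 50
Carry z at full precision (z = 1.3 / 6.5) into the conversion:
NCE = 21.06 * (1.3 / 6.5) + 50 = 27.378 / 6.5 + 50
NCE = 4.212 + 50
NCE = 54.212

54.212


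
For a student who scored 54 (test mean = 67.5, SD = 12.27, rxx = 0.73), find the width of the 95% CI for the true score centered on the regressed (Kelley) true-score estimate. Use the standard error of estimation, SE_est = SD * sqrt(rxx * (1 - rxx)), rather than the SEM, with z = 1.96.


True score estimate = 0.73*54 + 0.27*67.5 = 57.645
SE_est = SD * sqrt(rxx * (1 - rxx)) = 12.27 * sqrt(0.73 * 0.27) = 12.27 * sqrt(0.1971) = 5.447383
CI = T_est +/- z * SE_est, so width = 2 * z * SE_est = 2 * 1.96 * 5.447383
Width = 21.3537

21.3537


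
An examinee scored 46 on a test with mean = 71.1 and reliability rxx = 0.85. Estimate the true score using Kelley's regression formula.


T_est = rxx * X + (1 - rxx) * mean
T_est = 0.85 * 46 + 0.15 * 71.1
T_est = 39.1 + 10.665
T_est = 49.765

49.765


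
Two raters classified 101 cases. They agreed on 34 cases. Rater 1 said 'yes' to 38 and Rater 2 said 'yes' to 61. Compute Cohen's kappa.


P_o = 34/101 = 0.336634
P_e = (38*61 + 63*40) / 10201 = 0.474267
kappa = (P_o - P_e) / (1 - P_e)
kappa = (0.336634 - 0.474267) / (1 - 0.474267)
kappa = -0.2618

-0.2618


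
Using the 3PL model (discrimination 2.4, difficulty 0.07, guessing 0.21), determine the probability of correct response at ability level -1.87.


logit = 2.4*(-1.87 - 0.07) = -4.656
P* = 1/(1 + exp(--4.656)) = 0.0094
P = 0.21 + (1 - 0.21) * 0.0094
P = 0.2174

0.2174


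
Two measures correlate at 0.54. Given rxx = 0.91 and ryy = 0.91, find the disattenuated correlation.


r_corrected = rxy / sqrt(rxx * ryy)
= 0.54 / sqrt(0.91 * 0.91)
= 0.54 / sqrt(0.8281)
= 0.54 / 0.91
r_corrected = 0.5934

0.5934


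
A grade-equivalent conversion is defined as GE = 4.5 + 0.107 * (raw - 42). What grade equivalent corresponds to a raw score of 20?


raw - median = 20 - 42 = -22
slope * diff = 0.107 * -22 = -2.354
GE = 4.5 + -2.354
GE = 2.146

2.146


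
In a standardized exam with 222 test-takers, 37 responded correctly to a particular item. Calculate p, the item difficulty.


Item difficulty p = number correct / total examinees
p = 37 / 222
p = 0.1667

0.1667


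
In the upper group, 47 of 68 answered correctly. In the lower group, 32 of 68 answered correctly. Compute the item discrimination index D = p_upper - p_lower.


p_upper = 47/68 = 0.6912
p_lower = 32/68 = 0.4706
D = 0.6912 - 0.4706 = 0.2206

0.2206


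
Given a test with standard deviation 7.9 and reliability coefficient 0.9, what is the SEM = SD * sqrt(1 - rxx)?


SEM = SD * sqrt(1 - rxx)
SEM = 7.9 * sqrt(1 - 0.9)
SEM = 7.9 * sqrt(0.1) = 7.9 * 0.316228
SEM = 2.4982

2.4982


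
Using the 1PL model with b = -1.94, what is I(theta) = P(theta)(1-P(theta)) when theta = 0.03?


P = 1/(1+exp(-(0.03--1.94))) = 0.8776
I = P*(1-P) = 0.8776 * 0.1224
I = 0.1074

0.1074


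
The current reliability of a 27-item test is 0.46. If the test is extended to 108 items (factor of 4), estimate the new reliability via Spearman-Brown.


r_new = (n * rxx) / (1 + (n-1) * rxx)
r_new = (4 * 0.46) / (1 + 3 * 0.46)
r_new = 1.84 / 2.38
r_new = 0.7731

0.7731


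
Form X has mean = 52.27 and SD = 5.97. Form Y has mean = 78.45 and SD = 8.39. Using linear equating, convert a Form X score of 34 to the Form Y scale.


slope = SD_Y / SD_X = 8.39 / 5.97 ~ 1.4054
intercept = mean_Y - slope * mean_X = 78.45 - (8.39 / 5.97) * 52.27 ~ 4.9918
Y = slope * X + intercept. To avoid rounding drift from the rounded slope/intercept, evaluate the equivalent form Y = mean_Y + SD_Y * (X - mean_X) / SD_X at full precision:
Y = 78.45 + 8.39 * (34 - 52.27) / 5.97
Y = 78.45 - 8.39 * 18.27 / 5.97
Y = 78.45 - 153.2853 / 5.97
Y = 78.45 - 25.6759
Y = 52.7741

52.7741


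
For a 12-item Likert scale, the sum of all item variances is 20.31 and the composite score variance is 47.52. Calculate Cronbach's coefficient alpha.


alpha = (k/(k-1)) * (1 - sum(si^2)/s_total^2)
= (12/11) * (1 - 20.31/47.52)
alpha = 0.6247

0.6247


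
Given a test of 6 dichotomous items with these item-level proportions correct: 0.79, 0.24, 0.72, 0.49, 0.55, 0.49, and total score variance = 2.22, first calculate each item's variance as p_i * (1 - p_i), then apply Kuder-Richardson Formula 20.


For each item, compute p_i * q_i:
  Item 1: 0.79 * 0.21 = 0.1659
  Item 2: 0.24 * 0.76 = 0.1824
  Item 3: 0.72 * 0.28 = 0.2016
  Item 4: 0.49 * 0.51 = 0.2499
  Item 5: 0.55 * 0.45 = 0.2475
  Item 6: 0.49 * 0.51 = 0.2499
Sum(p_i * q_i) = 0.1659 + 0.1824 + 0.2016 + 0.2499 + 0.2475 + 0.2499 = 1.2972
KR-20 = (k/(k-1)) * (1 - Sum(p_i*q_i) / Var_total)
= (6/5) * (1 - 1.2972/2.22)
= 1.2 * 0.4157
KR-20 = 0.4988

0.4988


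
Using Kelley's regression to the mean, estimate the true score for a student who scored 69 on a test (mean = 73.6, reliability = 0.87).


T_est = rxx * X + (1 - rxx) * mean
T_est = 0.87 * 69 + 0.13 * 73.6
T_est = 60.03 + 9.568
T_est = 69.598

69.598


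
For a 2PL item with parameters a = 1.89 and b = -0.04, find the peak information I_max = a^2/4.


For 2PL, max info at theta = b = -0.04
I_max = a^2 / 4 = 1.89^2 / 4
= 3.5721 / 4
I_max = 0.893

0.893


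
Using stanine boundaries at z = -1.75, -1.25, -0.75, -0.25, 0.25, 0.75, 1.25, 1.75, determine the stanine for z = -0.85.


Stanine boundaries: [-1.75, -1.25, -0.75, -0.25, 0.25, 0.75, 1.25, 1.75]
z = -0.85
Check each boundary:
  z >= -1.75 -> could be stanine 2
  z >= -1.25 -> could be stanine 3
  z < -0.75
  z < -0.25
  z < 0.25
  z < 0.75
  z < 1.25
  z < 1.75
Highest qualifying boundary gives stanine = 3

3


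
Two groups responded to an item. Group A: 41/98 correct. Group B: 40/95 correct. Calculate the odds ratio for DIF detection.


Odds_A = 41/57 = 0.7193
Odds_B = 40/55 = 0.7273
OR = Odds_A / Odds_B = 0.7193 / 0.7273
Exactly, OR = (41 * 55) / (57 * 40) = 2255 / 2280
OR = 0.989

0.989


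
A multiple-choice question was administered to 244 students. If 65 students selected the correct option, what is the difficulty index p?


Item difficulty p = number correct / total examinees
p = 65 / 244
p = 0.2664

0.2664


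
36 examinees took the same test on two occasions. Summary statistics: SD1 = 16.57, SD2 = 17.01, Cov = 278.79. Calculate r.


r = cov(X,Y) / (SD_X * SD_Y)
r = 278.79 / (16.57 * 17.01)
r = 278.79 / 281.8557
r = 0.9891

0.9891


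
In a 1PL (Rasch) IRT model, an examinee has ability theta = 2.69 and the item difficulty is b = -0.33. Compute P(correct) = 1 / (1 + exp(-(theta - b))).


theta - b = 2.69 - -0.33 = 3.02
exp(-(theta - b)) = exp(-3.02) = 0.0488
P = 1 / (1 + 0.0488)
P = 0.9535

0.9535


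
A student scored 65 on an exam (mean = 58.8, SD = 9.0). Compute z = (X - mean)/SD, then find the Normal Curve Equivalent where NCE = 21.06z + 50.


z = (X - mean) / SD = (65 - 58.8) / 9.0
z = 6.2 / 9.0
z = 0.6889
NCE = NCE = 21.06z + 50
Carry z at full precision (z = 6.2 / 9.0) into the conversion:
NCE = 21.06 * (6.2 / 9.0) + 50 = 130.572 / 9.0 + 50
NCE = 14.508 + 50
NCE = 64.508

64.508


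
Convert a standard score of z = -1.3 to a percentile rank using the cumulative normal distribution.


CDF(z) = 0.5 * (1 + erf(z/sqrt(2)))
erf(-0.9192) = -0.8064
CDF = 0.0968
Percentile rank = 0.0968 * 100 = 9.68

9.68


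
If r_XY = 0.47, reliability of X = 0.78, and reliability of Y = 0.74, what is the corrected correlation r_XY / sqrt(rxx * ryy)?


r_corrected = rxy / sqrt(rxx * ryy)
= 0.47 / sqrt(0.78 * 0.74)
= 0.47 / sqrt(0.5772)
= 0.47 / 0.759737
r_corrected = 0.6186

0.6186


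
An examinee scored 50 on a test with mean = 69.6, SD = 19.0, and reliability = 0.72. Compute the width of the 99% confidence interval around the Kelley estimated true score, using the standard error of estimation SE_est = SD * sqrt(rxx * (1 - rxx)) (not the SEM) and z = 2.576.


True score estimate = 0.72*50 + 0.28*69.6 = 55.488
SE_est = SD * sqrt(rxx * (1 - rxx)) = 19.0 * sqrt(0.72 * 0.28) = 19.0 * sqrt(0.2016) = 8.530979
CI = T_est +/- z * SE_est, so width = 2 * z * SE_est = 2 * 2.576 * 8.530979
Width = 43.9516

43.9516


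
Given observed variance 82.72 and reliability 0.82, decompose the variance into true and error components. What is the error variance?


var_true = rxx * var_obs = 0.82 * 82.72 = 67.8304
var_error = var_obs - var_true
var_error = 82.72 - 67.8304
var_error = 14.8896

14.8896


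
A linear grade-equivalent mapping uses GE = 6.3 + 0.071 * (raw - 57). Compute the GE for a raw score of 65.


raw - median = 65 - 57 = 8
slope * diff = 0.071 * 8 = 0.568
GE = 6.3 + 0.568
GE = 6.868

6.868


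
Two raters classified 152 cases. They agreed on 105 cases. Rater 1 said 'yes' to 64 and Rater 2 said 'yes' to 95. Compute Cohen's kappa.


P_o = 105/152 = 0.690789
P_e = (64*95 + 88*57) / 23104 = 0.480263
kappa = (P_o - P_e) / (1 - P_e)
kappa = (0.690789 - 0.480263) / (1 - 0.480263)
kappa = 0.4051

0.4051


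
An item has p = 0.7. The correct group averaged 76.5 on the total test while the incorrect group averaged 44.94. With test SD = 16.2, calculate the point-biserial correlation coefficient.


q = 1 - p = 0.3
rpb = ((M1 - M0) / SD) * sqrt(p * q)
rpb = ((76.5 - 44.94) / 16.2) * sqrt(0.7 * 0.3)
rpb = 0.8928

0.8928


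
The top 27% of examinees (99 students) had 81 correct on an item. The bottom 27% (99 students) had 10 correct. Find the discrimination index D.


p_upper = 81/99 = 0.8182
p_lower = 10/99 = 0.101
D = 0.8182 - 0.101 = 0.7172

0.7172


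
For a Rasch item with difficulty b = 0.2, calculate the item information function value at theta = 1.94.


P = 1/(1+exp(-(1.94-0.2))) = 0.8507
I = P*(1-P) = 0.8507 * 0.1493
I = 0.127

0.127


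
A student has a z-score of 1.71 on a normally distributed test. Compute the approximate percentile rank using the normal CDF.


CDF(z) = 0.5 * (1 + erf(z/sqrt(2)))
erf(1.2092) = 0.9127
CDF = 0.9564
Percentile rank = 0.9564 * 100 = 95.64

95.64


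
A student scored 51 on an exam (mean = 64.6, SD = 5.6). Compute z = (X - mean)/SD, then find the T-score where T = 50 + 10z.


z = (X - mean) / SD = (51 - 64.6) / 5.6
z = -13.6 / 5.6
z = -2.4286
T-score = T = 50 + 10z
Carry z at full precision (z = -13.6 / 5.6) into the conversion:
T-score = 50 + 10 * (-13.6 / 5.6) = 50 + -136 / 5.6
T-score = 50 + -24.2857
T-score = 25.7143

25.7143


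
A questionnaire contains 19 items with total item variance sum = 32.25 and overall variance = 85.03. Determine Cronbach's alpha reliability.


alpha = (k/(k-1)) * (1 - sum(si^2)/s_total^2)
= (19/18) * (1 - 32.25/85.03)
alpha = 0.6552

0.6552


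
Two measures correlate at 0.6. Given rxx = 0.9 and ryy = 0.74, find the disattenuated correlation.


r_corrected = rxy / sqrt(rxx * ryy)
= 0.6 / sqrt(0.9 * 0.74)
= 0.6 / sqrt(0.666)
= 0.6 / 0.816088
r_corrected = 0.7352

0.7352


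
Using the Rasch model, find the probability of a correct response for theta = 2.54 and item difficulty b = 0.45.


theta - b = 2.54 - 0.45 = 2.09
exp(-(theta - b)) = exp(-2.09) = 0.1237
P = 1 / (1 + 0.1237)
P = 0.8899

0.8899


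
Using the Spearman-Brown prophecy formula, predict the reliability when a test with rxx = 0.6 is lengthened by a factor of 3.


r_new = (n * rxx) / (1 + (n-1) * rxx)
r_new = (3 * 0.6) / (1 + 2 * 0.6)
r_new = 1.8 / 2.2
r_new = 0.8182

0.8182


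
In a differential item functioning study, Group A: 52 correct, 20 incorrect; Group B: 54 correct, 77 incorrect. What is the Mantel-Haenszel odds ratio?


Odds_A = 52/20 = 2.6
Odds_B = 54/77 = 0.7013
OR = Odds_A / Odds_B = 2.6 / 0.7013
Exactly, OR = (52 * 77) / (20 * 54) = 4004 / 1080
OR = 3.7074

3.7074


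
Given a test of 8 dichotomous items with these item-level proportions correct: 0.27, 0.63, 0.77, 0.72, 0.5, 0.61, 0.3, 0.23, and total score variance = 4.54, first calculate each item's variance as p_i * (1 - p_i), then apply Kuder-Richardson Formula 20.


For each item, compute p_i * q_i:
  Item 1: 0.27 * 0.73 = 0.1971
  Item 2: 0.63 * 0.37 = 0.2331
  Item 3: 0.77 * 0.23 = 0.1771
  Item 4: 0.72 * 0.28 = 0.2016
  Item 5: 0.5 * 0.5 = 0.25
  Item 6: 0.61 * 0.39 = 0.2379
  Item 7: 0.3 * 0.7 = 0.21
  Item 8: 0.23 * 0.77 = 0.1771
Sum(p_i * q_i) = 0.1971 + 0.2331 + 0.1771 + 0.2016 + 0.25 + 0.2379 + 0.21 + 0.1771 = 1.6839
KR-20 = (k/(k-1)) * (1 - Sum(p_i*q_i) / Var_total)
= (8/7) * (1 - 1.6839/4.54)
= 1.1429 * 0.6291
KR-20 = 0.719

0.719


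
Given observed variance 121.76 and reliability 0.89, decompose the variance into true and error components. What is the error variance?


var_true = rxx * var_obs = 0.89 * 121.76 = 108.3664
var_error = var_obs - var_true
var_error = 121.76 - 108.3664
var_error = 13.3936

13.3936


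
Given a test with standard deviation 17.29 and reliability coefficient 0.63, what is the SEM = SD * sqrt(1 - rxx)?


SEM = SD * sqrt(1 - rxx)
SEM = 17.29 * sqrt(1 - 0.63)
SEM = 17.29 * sqrt(0.37) = 17.29 * 0.608276
SEM = 10.5171

10.5171


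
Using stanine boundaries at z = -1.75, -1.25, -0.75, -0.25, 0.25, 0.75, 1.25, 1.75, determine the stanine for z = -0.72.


Stanine boundaries: [-1.75, -1.25, -0.75, -0.25, 0.25, 0.75, 1.25, 1.75]
z = -0.72
Check each boundary:
  z >= -1.75 -> could be stanine 2
  z >= -1.25 -> could be stanine 3
  z >= -0.75 -> could be stanine 4
  z < -0.25
  z < 0.25
  z < 0.75
  z < 1.25
  z < 1.75
Highest qualifying boundary gives stanine = 4

4


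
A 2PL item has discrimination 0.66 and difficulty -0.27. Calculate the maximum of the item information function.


For 2PL, max info at theta = b = -0.27
I_max = a^2 / 4 = 0.66^2 / 4
= 0.4356 / 4
I_max = 0.1089

0.1089


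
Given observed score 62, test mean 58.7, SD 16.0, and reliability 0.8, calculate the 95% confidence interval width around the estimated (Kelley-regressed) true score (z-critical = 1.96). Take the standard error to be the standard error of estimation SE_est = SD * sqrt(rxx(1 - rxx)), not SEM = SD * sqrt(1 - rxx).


True score estimate = 0.8*62 + 0.2*58.7 = 61.34
SE_est = SD * sqrt(rxx * (1 - rxx)) = 16.0 * sqrt(0.8 * 0.2) = 16.0 * sqrt(0.16) = 6.4
CI = T_est +/- z * SE_est, so width = 2 * z * SE_est = 2 * 1.96 * 6.4
Width = 25.088

25.088


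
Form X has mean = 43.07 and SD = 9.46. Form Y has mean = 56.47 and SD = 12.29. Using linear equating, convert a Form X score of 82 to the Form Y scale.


slope = SD_Y / SD_X = 12.29 / 9.46 ~ 1.2992
intercept = mean_Y - slope * mean_X = 56.47 - (12.29 / 9.46) * 43.07 ~ 0.5154
Y = slope * X + intercept. To avoid rounding drift from the rounded slope/intercept, evaluate the equivalent form Y = mean_Y + SD_Y * (X - mean_X) / SD_X at full precision:
Y = 56.47 + 12.29 * (82 - 43.07) / 9.46
Y = 56.47 + 12.29 * 38.93 / 9.46
Y = 56.47 + 478.4497 / 9.46
Y = 56.47 + 50.5761
Y = 107.0461

107.0461


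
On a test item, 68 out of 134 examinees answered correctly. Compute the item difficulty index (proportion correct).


Item difficulty p = number correct / total examinees
p = 68 / 134
p = 0.5075

0.5075


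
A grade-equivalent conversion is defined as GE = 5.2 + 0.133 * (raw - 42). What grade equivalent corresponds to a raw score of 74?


raw - median = 74 - 42 = 32
slope * diff = 0.133 * 32 = 4.256
GE = 5.2 + 4.256
GE = 9.456

9.456


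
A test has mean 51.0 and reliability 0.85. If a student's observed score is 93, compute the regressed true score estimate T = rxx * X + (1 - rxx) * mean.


T_est = rxx * X + (1 - rxx) * mean
T_est = 0.85 * 93 + 0.15 * 51.0
T_est = 79.05 + 7.65
T_est = 86.7

86.7


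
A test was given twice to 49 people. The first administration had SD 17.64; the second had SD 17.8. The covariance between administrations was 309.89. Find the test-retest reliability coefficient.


r = cov(X,Y) / (SD_X * SD_Y)
r = 309.89 / (17.64 * 17.8)
r = 309.89 / 313.992
r = 0.9869

0.9869


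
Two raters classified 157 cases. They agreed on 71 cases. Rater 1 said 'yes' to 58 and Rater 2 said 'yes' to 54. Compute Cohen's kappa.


P_o = 71/157 = 0.452229
P_e = (58*54 + 99*103) / 24649 = 0.540752
kappa = (P_o - P_e) / (1 - P_e)
kappa = (0.452229 - 0.540752) / (1 - 0.540752)
kappa = -0.1928

-0.1928


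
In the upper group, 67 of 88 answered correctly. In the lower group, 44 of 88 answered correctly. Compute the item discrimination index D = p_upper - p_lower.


p_upper = 67/88 = 0.7614
p_lower = 44/88 = 0.5
D = 0.7614 - 0.5 = 0.2614

0.2614


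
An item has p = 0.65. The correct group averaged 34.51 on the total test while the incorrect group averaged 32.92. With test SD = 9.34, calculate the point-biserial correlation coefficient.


q = 1 - p = 0.35
rpb = ((M1 - M0) / SD) * sqrt(p * q)
rpb = ((34.51 - 32.92) / 9.34) * sqrt(0.65 * 0.35)
rpb = 0.0812

0.0812


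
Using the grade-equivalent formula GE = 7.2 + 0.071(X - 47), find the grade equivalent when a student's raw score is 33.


raw - median = 33 - 47 = -14
slope * diff = 0.071 * -14 = -0.994
GE = 7.2 + -0.994
GE = 6.206

6.206


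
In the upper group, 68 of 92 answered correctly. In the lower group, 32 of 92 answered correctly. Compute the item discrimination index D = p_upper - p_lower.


p_upper = 68/92 = 0.7391
p_lower = 32/92 = 0.3478
D = 0.7391 - 0.3478 = 0.3913

0.3913


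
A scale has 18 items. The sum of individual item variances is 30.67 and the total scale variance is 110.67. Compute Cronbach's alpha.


alpha = (k/(k-1)) * (1 - sum(si^2)/s_total^2)
= (18/17) * (1 - 30.67/110.67)
alpha = 0.7654

0.7654


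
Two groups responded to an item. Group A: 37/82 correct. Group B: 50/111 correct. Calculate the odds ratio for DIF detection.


Odds_A = 37/45 = 0.8222
Odds_B = 50/61 = 0.8197
OR = Odds_A / Odds_B = 0.8222 / 0.8197
Exactly, OR = (37 * 61) / (45 * 50) = 2257 / 2250
OR = 1.0031

1.0031


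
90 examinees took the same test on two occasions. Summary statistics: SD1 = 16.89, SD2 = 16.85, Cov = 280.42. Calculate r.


r = cov(X,Y) / (SD_X * SD_Y)
r = 280.42 / (16.89 * 16.85)
r = 280.42 / 284.5965
r = 0.9853

0.9853


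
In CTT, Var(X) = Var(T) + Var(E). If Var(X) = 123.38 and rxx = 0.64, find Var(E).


var_true = rxx * var_obs = 0.64 * 123.38 = 78.9632
var_error = var_obs - var_true
var_error = 123.38 - 78.9632
var_error = 44.4168

44.4168


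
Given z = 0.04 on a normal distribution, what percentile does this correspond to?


CDF(z) = 0.5 * (1 + erf(z/sqrt(2)))
erf(0.0283) = 0.0319
CDF = 0.516
Percentile rank = 0.516 * 100 = 51.6

51.6


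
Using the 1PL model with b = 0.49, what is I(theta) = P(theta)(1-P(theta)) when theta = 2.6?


P = 1/(1+exp(-(2.6-0.49))) = 0.8919
I = P*(1-P) = 0.8919 * 0.1081
I = 0.0964

0.0964


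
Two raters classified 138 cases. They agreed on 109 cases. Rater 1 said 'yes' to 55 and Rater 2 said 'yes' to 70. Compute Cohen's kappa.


P_o = 109/138 = 0.789855
P_e = (55*70 + 83*68) / 19044 = 0.49853
kappa = (P_o - P_e) / (1 - P_e)
kappa = (0.789855 - 0.49853) / (1 - 0.49853)
kappa = 0.5809

0.5809


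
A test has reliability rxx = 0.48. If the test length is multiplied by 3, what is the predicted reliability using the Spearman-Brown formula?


r_new = (n * rxx) / (1 + (n-1) * rxx)
r_new = (3 * 0.48) / (1 + 2 * 0.48)
r_new = 1.44 / 1.96
r_new = 0.7347

0.7347


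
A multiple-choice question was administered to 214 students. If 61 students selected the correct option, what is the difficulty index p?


Item difficulty p = number correct / total examinees
p = 61 / 214
p = 0.285

0.285


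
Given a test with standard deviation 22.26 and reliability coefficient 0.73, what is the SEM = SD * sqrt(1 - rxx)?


SEM = SD * sqrt(1 - rxx)
SEM = 22.26 * sqrt(1 - 0.73)
SEM = 22.26 * sqrt(0.27) = 22.26 * 0.519615
SEM = 11.5666

11.5666


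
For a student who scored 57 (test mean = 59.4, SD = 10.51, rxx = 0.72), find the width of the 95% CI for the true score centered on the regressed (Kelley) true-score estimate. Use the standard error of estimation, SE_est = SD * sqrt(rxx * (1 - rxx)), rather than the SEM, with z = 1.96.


True score estimate = 0.72*57 + 0.28*59.4 = 57.672
SE_est = SD * sqrt(rxx * (1 - rxx)) = 10.51 * sqrt(0.72 * 0.28) = 10.51 * sqrt(0.2016) = 4.718978
CI = T_est +/- z * SE_est, so width = 2 * z * SE_est = 2 * 1.96 * 4.718978
Width = 18.4984

18.4984


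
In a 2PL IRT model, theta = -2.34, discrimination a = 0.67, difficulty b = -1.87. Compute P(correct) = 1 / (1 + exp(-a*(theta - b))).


a*(theta - b) = 0.67 * (-2.34 - -1.87) = -0.3149
exp(--0.3149) = 1.3701
P = 1 / (1 + 1.3701)
P = 0.4219

0.4219


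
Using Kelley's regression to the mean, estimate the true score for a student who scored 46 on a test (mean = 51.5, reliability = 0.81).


T_est = rxx * X + (1 - rxx) * mean
T_est = 0.81 * 46 + 0.19 * 51.5
T_est = 37.26 + 9.785
T_est = 47.045

47.045


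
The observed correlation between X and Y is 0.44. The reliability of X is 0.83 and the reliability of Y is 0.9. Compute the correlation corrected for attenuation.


r_corrected = rxy / sqrt(rxx * ryy)
= 0.44 / sqrt(0.83 * 0.9)
= 0.44 / sqrt(0.747)
= 0.44 / 0.864292
r_corrected = 0.5091

0.5091


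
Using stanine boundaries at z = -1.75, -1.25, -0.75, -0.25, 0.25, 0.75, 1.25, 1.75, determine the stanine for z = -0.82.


Stanine boundaries: [-1.75, -1.25, -0.75, -0.25, 0.25, 0.75, 1.25, 1.75]
z = -0.82
Check each boundary:
  z >= -1.75 -> could be stanine 2
  z >= -1.25 -> could be stanine 3
  z < -0.75
  z < -0.25
  z < 0.25
  z < 0.75
  z < 1.25
  z < 1.75
Highest qualifying boundary gives stanine = 3

3


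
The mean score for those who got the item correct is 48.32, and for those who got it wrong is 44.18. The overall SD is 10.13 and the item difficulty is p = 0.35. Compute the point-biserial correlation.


q = 1 - p = 0.65
rpb = ((M1 - M0) / SD) * sqrt(p * q)
rpb = ((48.32 - 44.18) / 10.13) * sqrt(0.35 * 0.65)
rpb = 0.1949

0.1949


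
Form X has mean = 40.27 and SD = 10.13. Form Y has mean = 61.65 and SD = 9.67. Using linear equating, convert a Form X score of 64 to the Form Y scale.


slope = SD_Y / SD_X = 9.67 / 10.13 ~ 0.9546
intercept = mean_Y - slope * mean_X = 61.65 - (9.67 / 10.13) * 40.27 ~ 23.2086
Y = slope * X + intercept. To avoid rounding drift from the rounded slope/intercept, evaluate the equivalent form Y = mean_Y + SD_Y * (X - mean_X) / SD_X at full precision:
Y = 61.65 + 9.67 * (64 - 40.27) / 10.13
Y = 61.65 + 9.67 * 23.73 / 10.13
Y = 61.65 + 229.4691 / 10.13
Y = 61.65 + 22.6524
Y = 84.3024

84.3024


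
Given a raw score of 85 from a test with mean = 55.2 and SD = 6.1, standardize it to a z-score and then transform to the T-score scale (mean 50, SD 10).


z = (X - mean) / SD = (85 - 55.2) / 6.1
z = 29.8 / 6.1
z = 4.8852
T-score = T = 50 + 10z
Carry z at full precision (z = 29.8 / 6.1) into the conversion:
T-score = 50 + 10 * (29.8 / 6.1) = 50 + 298 / 6.1
T-score = 50 + 48.8525
T-score = 98.8525

98.8525


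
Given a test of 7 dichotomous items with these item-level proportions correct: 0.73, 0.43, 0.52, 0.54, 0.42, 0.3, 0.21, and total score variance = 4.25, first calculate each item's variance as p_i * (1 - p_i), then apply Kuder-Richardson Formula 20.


For each item, compute p_i * q_i:
  Item 1: 0.73 * 0.27 = 0.1971
  Item 2: 0.43 * 0.57 = 0.2451
  Item 3: 0.52 * 0.48 = 0.2496
  Item 4: 0.54 * 0.46 = 0.2484
  Item 5: 0.42 * 0.58 = 0.2436
  Item 6: 0.3 * 0.7 = 0.21
  Item 7: 0.21 * 0.79 = 0.1659
Sum(p_i * q_i) = 0.1971 + 0.2451 + 0.2496 + 0.2484 + 0.2436 + 0.21 + 0.1659 = 1.5597
KR-20 = (k/(k-1)) * (1 - Sum(p_i*q_i) / Var_total)
= (7/6) * (1 - 1.5597/4.25)
= 1.1667 * 0.633
KR-20 = 0.7385

0.7385


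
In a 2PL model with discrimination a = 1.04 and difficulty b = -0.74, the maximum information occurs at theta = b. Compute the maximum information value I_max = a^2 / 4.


For 2PL, max info at theta = b = -0.74
I_max = a^2 / 4 = 1.04^2 / 4
= 1.0816 / 4
I_max = 0.2704

0.2704


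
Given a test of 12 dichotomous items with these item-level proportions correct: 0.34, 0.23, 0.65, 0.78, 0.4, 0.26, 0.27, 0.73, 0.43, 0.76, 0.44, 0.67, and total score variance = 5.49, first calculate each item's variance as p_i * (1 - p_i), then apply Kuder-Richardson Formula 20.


For each item, compute p_i * q_i:
  Item 1: 0.34 * 0.66 = 0.2244
  Item 2: 0.23 * 0.77 = 0.1771
  Item 3: 0.65 * 0.35 = 0.2275
  Item 4: 0.78 * 0.22 = 0.1716
  Item 5: 0.4 * 0.6 = 0.24
  Item 6: 0.26 * 0.74 = 0.1924
  Item 7: 0.27 * 0.73 = 0.1971
  Item 8: 0.73 * 0.27 = 0.1971
  Item 9: 0.43 * 0.57 = 0.2451
  Item 10: 0.76 * 0.24 = 0.1824
  Item 11: 0.44 * 0.56 = 0.2464
  Item 12: 0.67 * 0.33 = 0.2211
Sum(p_i * q_i) = 0.2244 + 0.1771 + 0.2275 + 0.1716 + 0.24 + 0.1924 + 0.1971 + 0.1971 + 0.2451 + 0.1824 + 0.2464 + 0.2211 = 2.5222
KR-20 = (k/(k-1)) * (1 - Sum(p_i*q_i) / Var_total)
= (12/11) * (1 - 2.5222/5.49)
= 1.0909 * 0.5406
KR-20 = 0.5897

0.5897


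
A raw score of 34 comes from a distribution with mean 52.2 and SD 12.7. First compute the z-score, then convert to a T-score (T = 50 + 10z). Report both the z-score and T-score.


z = (X - mean) / SD = (34 - 52.2) / 12.7
z = -18.2 / 12.7
z = -1.4331
T-score = T = 50 + 10z
Carry z at full precision (z = -18.2 / 12.7) into the conversion:
T-score = 50 + 10 * (-18.2 / 12.7) = 50 + -182 / 12.7
T-score = 50 + -14.3307
T-score = 35.6693

35.6693


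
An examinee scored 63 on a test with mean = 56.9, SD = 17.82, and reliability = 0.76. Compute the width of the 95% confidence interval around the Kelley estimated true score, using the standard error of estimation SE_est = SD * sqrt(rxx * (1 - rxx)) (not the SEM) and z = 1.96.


True score estimate = 0.76*63 + 0.24*56.9 = 61.536
SE_est = SD * sqrt(rxx * (1 - rxx)) = 17.82 * sqrt(0.76 * 0.24) = 17.82 * sqrt(0.1824) = 7.610621
CI = T_est +/- z * SE_est, so width = 2 * z * SE_est = 2 * 1.96 * 7.610621
Width = 29.8336

29.8336


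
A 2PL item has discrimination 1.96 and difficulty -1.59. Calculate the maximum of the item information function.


For 2PL, max info at theta = b = -1.59
I_max = a^2 / 4 = 1.96^2 / 4
= 3.8416 / 4
I_max = 0.9604

0.9604


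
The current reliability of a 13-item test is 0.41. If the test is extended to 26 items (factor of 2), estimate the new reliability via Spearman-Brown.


r_new = (n * rxx) / (1 + (n-1) * rxx)
r_new = (2 * 0.41) / (1 + 1 * 0.41)
r_new = 0.82 / 1.41
r_new = 0.5816

0.5816


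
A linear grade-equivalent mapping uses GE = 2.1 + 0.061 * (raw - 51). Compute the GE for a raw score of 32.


raw - median = 32 - 51 = -19
slope * diff = 0.061 * -19 = -1.159
GE = 2.1 + -1.159
GE = 0.941

0.941


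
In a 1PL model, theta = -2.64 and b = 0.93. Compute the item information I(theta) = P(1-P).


P = 1/(1+exp(-(-2.64-0.93))) = 0.0274
I = P*(1-P) = 0.0274 * 0.9726
I = 0.0266

0.0266


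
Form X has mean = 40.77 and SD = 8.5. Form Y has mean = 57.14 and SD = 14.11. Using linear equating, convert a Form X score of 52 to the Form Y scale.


slope = SD_Y / SD_X = 14.11 / 8.5 ~ 1.66
intercept = mean_Y - slope * mean_X = 57.14 - (14.11 / 8.5) * 40.77 ~ -10.5382
Y = slope * X + intercept. To avoid rounding drift from the rounded slope/intercept, evaluate the equivalent form Y = mean_Y + SD_Y * (X - mean_X) / SD_X at full precision:
Y = 57.14 + 14.11 * (52 - 40.77) / 8.5
Y = 57.14 + 14.11 * 11.23 / 8.5
Y = 57.14 + 158.4553 / 8.5
Y = 57.14 + 18.6418
Y = 75.7818

75.7818
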